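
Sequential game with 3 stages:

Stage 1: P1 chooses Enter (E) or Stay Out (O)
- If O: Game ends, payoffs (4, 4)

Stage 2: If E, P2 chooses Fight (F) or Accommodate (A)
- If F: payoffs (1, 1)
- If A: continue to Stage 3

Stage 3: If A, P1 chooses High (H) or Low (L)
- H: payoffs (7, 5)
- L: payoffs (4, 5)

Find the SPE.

SPE: (E, A, H); Outcome (7, 5)

Work:
Stage 3: P1 chooses H (7 vs 4)
Stage 2: P2: F->1, A->5 (anticipating H). Choose A
Stage 1: P1: O->4, E->7 (anticipating A, H). Choose E
SPE path: E -> A -> H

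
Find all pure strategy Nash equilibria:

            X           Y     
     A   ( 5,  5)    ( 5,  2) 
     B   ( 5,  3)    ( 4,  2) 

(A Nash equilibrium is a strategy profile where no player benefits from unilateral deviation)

Nash equilibrium: (A, X), (B, X)

Work:
Best responses:
  P1 vs X: payoffs [5, 5] → best response A/B (payoff 5)
  P1 vs Y: payoffs [5, 4] → best response A (payoff 5)
  P2 vs A: payoffs [5, 2] → best response X (payoff 5)
  P2 vs B: payoffs [3, 2] → best response X (payoff 3)
Mutual best responses: (A,X), (B,X) → Nash equilibria.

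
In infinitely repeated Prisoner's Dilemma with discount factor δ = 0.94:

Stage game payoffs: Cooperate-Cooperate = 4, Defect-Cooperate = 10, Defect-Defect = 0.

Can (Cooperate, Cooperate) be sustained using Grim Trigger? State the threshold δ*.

δ* = 0.6; since δ = 0.94 ≥ 0.6, cooperation can be sustained

Work:
For Grim Trigger:
Cooperate forever: 4/(1-δ)
Defect then punished: 10 + 0·δ/(1-δ)
Need: 4/(1-δ) ≥ 10 + 0·δ/(1-δ)
Solving: δ ≥ (T-R)/(T-P) = (10-4)/(10-0) = 0.6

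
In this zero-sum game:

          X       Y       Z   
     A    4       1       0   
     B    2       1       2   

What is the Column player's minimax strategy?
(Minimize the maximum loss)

Column should play Y, value = 1

Work:
Column player minimizes Row's maximum payoff:
Column X: max payoff to Row = 4
Column Y: max payoff to Row = 1
Column Z: max payoff to Row = 2
Minimum is 1, achieved by column Y.
Minimax strategy: Y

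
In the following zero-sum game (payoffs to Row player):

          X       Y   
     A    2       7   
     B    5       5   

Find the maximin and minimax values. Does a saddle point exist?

Maximin = 5, Minimax = 5, Saddle: True

Work:
Row minimums: [2, 5] → maximin = 5
Column maximums: [5, 7] → minimax = 5
Saddle point exists! Game value = 5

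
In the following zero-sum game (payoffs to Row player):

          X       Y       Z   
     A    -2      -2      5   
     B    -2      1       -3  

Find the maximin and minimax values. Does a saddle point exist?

Maximin = -2, Minimax = -2, Saddle: True

Work:
Row minimums: [-2, -3] → maximin = -2
Column maximums: [-2, 1, 5] → minimax = -2
Saddle point exists! Game value = -2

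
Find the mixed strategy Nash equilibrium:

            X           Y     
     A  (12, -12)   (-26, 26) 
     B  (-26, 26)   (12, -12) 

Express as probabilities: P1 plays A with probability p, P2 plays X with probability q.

p = 0.5, q = 0.5

Work:
Find probabilities that make opponent indifferent:
P2 chooses q to make P1 indifferent between A and B
P1 chooses p to make P2 indifferent between X and Y
Mixed NE: P1 plays (A: 0.5, B: 0.5), P2 plays (X: 0.5, Y: 0.5)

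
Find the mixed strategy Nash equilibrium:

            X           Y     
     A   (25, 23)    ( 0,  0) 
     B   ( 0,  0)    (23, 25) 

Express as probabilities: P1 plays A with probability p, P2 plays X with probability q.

p = 0.5208, q = 0.4792

Work:
Find probabilities that make opponent indifferent:
P2 chooses q to make P1 indifferent between A and B
P1 chooses p to make P2 indifferent between X and Y
Mixed NE: P1 plays (A: 0.5208, B: 0.4792), P2 plays (X: 0.4792, Y: 0.5208)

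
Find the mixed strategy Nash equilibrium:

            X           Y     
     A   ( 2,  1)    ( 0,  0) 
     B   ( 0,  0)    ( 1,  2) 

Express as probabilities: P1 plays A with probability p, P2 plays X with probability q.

p = 0.6667, q = 0.3333

Work:
Find probabilities that make opponent indifferent:
P2 chooses q to make P1 indifferent between A and B
P1 chooses p to make P2 indifferent between X and Y
Mixed NE: P1 plays (A: 0.6667, B: 0.3333), P2 plays (X: 0.3333, Y: 0.6667)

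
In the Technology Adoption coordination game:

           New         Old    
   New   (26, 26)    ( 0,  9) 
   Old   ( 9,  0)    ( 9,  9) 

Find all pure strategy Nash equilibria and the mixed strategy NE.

Pure NE: (New, New) and (Old, Old); Mixed NE: p = 0.3462, q = 0.3462

Work:
Check pure NE:
(New, New): (26, 26) - no unilateral deviation beneficial
(Old, Old): (9, 9) - no unilateral deviation beneficial
Mixed NE: P1 plays New with p = 0.3462, P2 plays New with q = 0.3462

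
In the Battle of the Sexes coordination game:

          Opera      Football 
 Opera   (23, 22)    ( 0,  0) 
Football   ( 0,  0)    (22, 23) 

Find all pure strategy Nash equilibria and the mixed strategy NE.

Pure NE: (Opera, Opera) and (Football, Football); Mixed NE: p = 0.5111, q = 0.4889

Work:
Check pure NE:
(Opera, Opera): (23, 22) - no unilateral deviation beneficial
(Football, Football): (22, 23) - no unilateral deviation beneficial
Mixed NE: P1 plays Opera with p = 0.5111, P2 plays Opera with q = 0.4889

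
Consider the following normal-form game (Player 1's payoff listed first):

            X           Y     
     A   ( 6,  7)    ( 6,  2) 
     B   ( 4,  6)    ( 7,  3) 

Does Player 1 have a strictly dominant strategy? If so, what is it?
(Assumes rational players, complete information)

No strictly dominant strategy exists for Player 1

Work:
A strategy strictly dominates another if it gives a strictly higher payoff against every opponent action. Compare each pair of P1's strategies column-by-column:
  A vs B: [6 vs 4, 6 vs 7] → A does not strictly dominate B (column Y: 6 ≤ 7)
  B vs A: [4 vs 6, 7 vs 6] → B does not strictly dominate A (column X: 4 ≤ 6)
No single strategy strictly dominates all others → no strictly dominant strategy.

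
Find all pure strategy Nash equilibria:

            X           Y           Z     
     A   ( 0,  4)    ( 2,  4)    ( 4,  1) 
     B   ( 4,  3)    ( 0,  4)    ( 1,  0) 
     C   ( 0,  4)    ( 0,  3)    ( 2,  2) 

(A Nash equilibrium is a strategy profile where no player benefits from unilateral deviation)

Nash equilibrium: (A, Y)

Work:
Best responses:
  P1 vs X: payoffs [0, 4, 0] → best response B (payoff 4)
  P1 vs Y: payoffs [2, 0, 0] → best response A (payoff 2)
  P1 vs Z: payoffs [4, 1, 2] → best response A (payoff 4)
  P2 vs A: payoffs [4, 4, 1] → best response X/Y (payoff 4)
  P2 vs B: payoffs [3, 4, 0] → best response Y (payoff 4)
  P2 vs C: payoffs [4, 3, 2] → best response X (payoff 4)
Mutual best responses: (A,Y) → Nash equilibria.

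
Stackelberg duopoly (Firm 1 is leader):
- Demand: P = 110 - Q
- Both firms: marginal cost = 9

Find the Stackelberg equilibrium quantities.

q₁* (leader) = 50.5, q₂* (follower) = 25.25

Work:
Follower's reaction: q₂ = (a - c - q₁)/2
Leader substitutes: π₁ = q₁·(a - q₁ - (a-c-q₁)/2 - c)
FOC: q₁* = (110 - 9)/2 = 50.50
Then: q₂* = (110 - 9 - 50.5)/2 = 25.25
Leader has first-mover advantage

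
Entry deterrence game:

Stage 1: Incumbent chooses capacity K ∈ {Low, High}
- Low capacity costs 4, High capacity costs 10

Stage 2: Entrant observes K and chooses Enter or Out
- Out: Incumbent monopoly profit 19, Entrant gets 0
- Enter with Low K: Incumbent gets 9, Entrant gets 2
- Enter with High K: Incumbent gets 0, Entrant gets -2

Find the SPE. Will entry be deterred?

SPE: (High, Enter|Low, Out|High); Entry deterred. Incumbent net profit = 9

Work:
After Low K: Entrant enters (2 > 0)
After High K: Entrant stays out (-2 < 0)
Incumbent: Low → 9−4=5, High → 19−10=9
Incumbent chooses High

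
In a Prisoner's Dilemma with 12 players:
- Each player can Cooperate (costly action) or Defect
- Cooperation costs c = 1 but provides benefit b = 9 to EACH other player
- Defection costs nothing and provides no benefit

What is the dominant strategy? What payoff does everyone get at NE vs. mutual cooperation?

Dominant: Defect; NE payoff = 0; Coop payoff = 98

Work:
Defect dominates (saves cost c = 1, benefit to others is external)
NE: All defect → everyone gets 0
If all cooperate: each receives (11)×9 - 1 = 98
Social dilemma: 98 > 0 but NE gives 0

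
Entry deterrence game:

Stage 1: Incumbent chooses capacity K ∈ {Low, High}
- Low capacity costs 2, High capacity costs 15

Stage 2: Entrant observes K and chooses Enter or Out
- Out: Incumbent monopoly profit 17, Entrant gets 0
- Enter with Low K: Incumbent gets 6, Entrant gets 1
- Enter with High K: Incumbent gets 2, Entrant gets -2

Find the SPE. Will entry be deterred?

SPE: (Low, Enter|Low, Out|High); Entry not deterred. Incumbent net profit = 4, Entrant gets 1

Work:
After Low K: Entrant enters (1 > 0)
After High K: Entrant stays out (-2 < 0)
Incumbent: Low → 6−2=4, High → 17−15=2
Incumbent chooses Low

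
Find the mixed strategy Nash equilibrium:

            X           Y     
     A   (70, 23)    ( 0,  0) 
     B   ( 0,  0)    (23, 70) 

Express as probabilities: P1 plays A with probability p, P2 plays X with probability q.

p = 0.7527, q = 0.2473

Work:
Find probabilities that make opponent indifferent:
P2 chooses q to make P1 indifferent between A and B
P1 chooses p to make P2 indifferent between X and Y
Mixed NE: P1 plays (A: 0.7527, B: 0.2473), P2 plays (X: 0.2473, Y: 0.7527)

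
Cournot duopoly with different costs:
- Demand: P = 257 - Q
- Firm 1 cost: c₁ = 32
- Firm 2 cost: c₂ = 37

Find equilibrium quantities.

q₁* = 76.67, q₂* = 71.67

Work:
Reaction: q₁ = (257 - 32 - q₂)/2
Reaction: q₂ = (257 - 37 - q₁)/2
Solve simultaneously:
q₁* = (257 - 2×32 + 37)/3 = 76.67
q₂* = (257 - 2×37 + 32)/3 = 71.67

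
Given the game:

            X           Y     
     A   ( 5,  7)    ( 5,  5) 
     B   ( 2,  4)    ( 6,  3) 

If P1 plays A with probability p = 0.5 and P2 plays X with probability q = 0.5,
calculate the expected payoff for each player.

E[P1] = 4.5, E[P2] = 4.75

Work:
E[P1] = p·q·π₁(A,X) + p·(1-q)·π₁(A,Y) + (1-p)·q·π₁(B,X) + (1-p)·(1-q)·π₁(B,Y)
= 0.5·0.5·5 + 0.5·0.5·5 + 0.5·0.5·2 + 0.5·0.5·6
= 4.5

E[P2] = 4.75 (similar calculation)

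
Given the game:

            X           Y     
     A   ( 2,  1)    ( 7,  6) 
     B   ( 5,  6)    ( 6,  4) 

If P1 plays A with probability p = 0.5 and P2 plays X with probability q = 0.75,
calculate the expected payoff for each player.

E[P1] = 4.25, E[P2] = 3.875

Work:
E[P1] = p·q·π₁(A,X) + p·(1-q)·π₁(A,Y) + (1-p)·q·π₁(B,X) + (1-p)·(1-q)·π₁(B,Y)
= 0.5·0.75·2 + 0.5·0.25·7 + 0.5·0.75·5 + 0.5·0.25·6
= 4.25

E[P2] = 3.875 (similar calculation)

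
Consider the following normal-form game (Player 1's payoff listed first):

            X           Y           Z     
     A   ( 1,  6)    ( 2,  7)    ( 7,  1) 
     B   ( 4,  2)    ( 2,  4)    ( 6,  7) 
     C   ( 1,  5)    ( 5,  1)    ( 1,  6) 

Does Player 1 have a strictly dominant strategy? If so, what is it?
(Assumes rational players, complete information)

No strictly dominant strategy exists for Player 1

Work:
A strategy strictly dominates another if it gives a strictly higher payoff against every opponent action. Compare each pair of P1's strategies column-by-column:
  A vs B: [1 vs 4, 2 vs 2, 7 vs 6] → A does not strictly dominate B (column X: 1 ≤ 4)
  A vs C: [1 vs 1, 2 vs 5, 7 vs 1] → A does not strictly dominate C (column X: 1 ≤ 1)
  B vs A: [4 vs 1, 2 vs 2, 6 vs 7] → B does not strictly dominate A (column Y: 2 ≤ 2)
  B vs C: [4 vs 1, 2 vs 5, 6 vs 1] → B does not strictly dominate C (column Y: 2 ≤ 5)
  C vs A: [1 vs 1, 5 vs 2, 1 vs 7] → C does not strictly dominate A (column X: 1 ≤ 1)
  C vs B: [1 vs 4, 5 vs 2, 1 vs 6] → C does not strictly dominate B (column X: 1 ≤ 4)
No single strategy strictly dominates all others → no strictly dominant strategy.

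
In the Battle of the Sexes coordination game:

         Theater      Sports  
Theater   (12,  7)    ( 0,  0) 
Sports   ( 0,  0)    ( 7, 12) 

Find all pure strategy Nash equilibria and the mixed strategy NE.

Pure NE: (Theater, Theater) and (Sports, Sports); Mixed NE: p = 0.6316, q = 0.3684

Work:
Check pure NE:
(Theater, Theater): (12, 7) - no unilateral deviation beneficial
(Sports, Sports): (7, 12) - no unilateral deviation beneficial
Mixed NE: P1 plays Theater with p = 0.6316, P2 plays Theater with q = 0.3684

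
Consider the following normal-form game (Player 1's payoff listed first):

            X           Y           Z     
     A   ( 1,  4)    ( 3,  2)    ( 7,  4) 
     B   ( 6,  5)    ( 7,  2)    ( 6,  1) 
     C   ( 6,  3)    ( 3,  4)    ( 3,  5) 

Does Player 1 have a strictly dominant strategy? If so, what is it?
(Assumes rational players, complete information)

No strictly dominant strategy exists for Player 1

Work:
A strategy strictly dominates another if it gives a strictly higher payoff against every opponent action. Compare each pair of P1's strategies column-by-column:
  A vs B: [1 vs 6, 3 vs 7, 7 vs 6] → A does not strictly dominate B (column X: 1 ≤ 6)
  A vs C: [1 vs 6, 3 vs 3, 7 vs 3] → A does not strictly dominate C (column X: 1 ≤ 6)
  B vs A: [6 vs 1, 7 vs 3, 6 vs 7] → B does not strictly dominate A (column Z: 6 ≤ 7)
  B vs C: [6 vs 6, 7 vs 3, 6 vs 3] → B does not strictly dominate C (column X: 6 ≤ 6)
  C vs A: [6 vs 1, 3 vs 3, 3 vs 7] → C does not strictly dominate A (column Y: 3 ≤ 3)
  C vs B: [6 vs 6, 3 vs 7, 3 vs 6] → C does not strictly dominate B (column X: 6 ≤ 6)
No single strategy strictly dominates all others → no strictly dominant strategy.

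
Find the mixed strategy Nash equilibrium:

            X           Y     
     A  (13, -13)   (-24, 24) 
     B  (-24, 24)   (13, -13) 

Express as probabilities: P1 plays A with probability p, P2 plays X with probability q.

p = 0.5, q = 0.5

Work:
Find probabilities that make opponent indifferent:
P2 chooses q to make P1 indifferent between A and B
P1 chooses p to make P2 indifferent between X and Y
Mixed NE: P1 plays (A: 0.5, B: 0.5), P2 plays (X: 0.5, Y: 0.5)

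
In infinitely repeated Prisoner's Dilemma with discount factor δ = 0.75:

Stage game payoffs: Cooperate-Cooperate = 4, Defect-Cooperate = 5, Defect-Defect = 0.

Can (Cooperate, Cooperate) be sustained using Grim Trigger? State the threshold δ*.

δ* = 0.2; since δ = 0.75 ≥ 0.2, cooperation can be sustained

Work:
For Grim Trigger:
Cooperate forever: 4/(1-δ)
Defect then punished: 5 + 0·δ/(1-δ)
Need: 4/(1-δ) ≥ 5 + 0·δ/(1-δ)
Solving: δ ≥ (T-R)/(T-P) = (5-4)/(5-0) = 0.2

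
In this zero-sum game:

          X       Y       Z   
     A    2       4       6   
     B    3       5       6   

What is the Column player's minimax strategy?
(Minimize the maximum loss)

Column should play X, value = 3

Work:
Column player minimizes Row's maximum payoff:
Column X: max payoff to Row = 3
Column Y: max payoff to Row = 5
Column Z: max payoff to Row = 6
Minimum is 3, achieved by column X.
Minimax strategy: X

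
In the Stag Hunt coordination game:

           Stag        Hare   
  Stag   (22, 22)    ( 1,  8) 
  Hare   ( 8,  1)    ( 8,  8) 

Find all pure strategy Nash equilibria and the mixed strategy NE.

Pure NE: (Stag, Stag) and (Hare, Hare); Mixed NE: p = 0.3333, q = 0.3333

Work:
Check pure NE:
(Stag, Stag): (22, 22) - no unilateral deviation beneficial
(Hare, Hare): (8, 8) - no unilateral deviation beneficial
Mixed NE: P1 plays Stag with p = 0.3333, P2 plays Stag with q = 0.3333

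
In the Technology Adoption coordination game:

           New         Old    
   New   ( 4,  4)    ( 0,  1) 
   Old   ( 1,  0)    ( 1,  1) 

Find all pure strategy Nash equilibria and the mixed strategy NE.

Pure NE: (New, New) and (Old, Old); Mixed NE: p = 0.25, q = 0.25

Work:
Check pure NE:
(New, New): (4, 4) - no unilateral deviation beneficial
(Old, Old): (1, 1) - no unilateral deviation beneficial
Mixed NE: P1 plays New with p = 0.25, P2 plays New with q = 0.25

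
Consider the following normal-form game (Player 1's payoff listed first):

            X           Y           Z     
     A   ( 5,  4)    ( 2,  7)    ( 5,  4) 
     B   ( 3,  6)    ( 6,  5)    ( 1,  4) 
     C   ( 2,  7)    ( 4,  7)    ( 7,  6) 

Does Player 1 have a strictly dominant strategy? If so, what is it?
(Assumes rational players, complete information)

No strictly dominant strategy exists for Player 1

Work:
A strategy strictly dominates another if it gives a strictly higher payoff against every opponent action. Compare each pair of P1's strategies column-by-column:
  A vs B: [5 vs 3, 2 vs 6, 5 vs 1] → A does not strictly dominate B (column Y: 2 ≤ 6)
  A vs C: [5 vs 2, 2 vs 4, 5 vs 7] → A does not strictly dominate C (column Y: 2 ≤ 4)
  B vs A: [3 vs 5, 6 vs 2, 1 vs 5] → B does not strictly dominate A (column X: 3 ≤ 5)
  B vs C: [3 vs 2, 6 vs 4, 1 vs 7] → B does not strictly dominate C (column Z: 1 ≤ 7)
  C vs A: [2 vs 5, 4 vs 2, 7 vs 5] → C does not strictly dominate A (column X: 2 ≤ 5)
  C vs B: [2 vs 3, 4 vs 6, 7 vs 1] → C does not strictly dominate B (column X: 2 ≤ 3)
No single strategy strictly dominates all others → no strictly dominant strategy.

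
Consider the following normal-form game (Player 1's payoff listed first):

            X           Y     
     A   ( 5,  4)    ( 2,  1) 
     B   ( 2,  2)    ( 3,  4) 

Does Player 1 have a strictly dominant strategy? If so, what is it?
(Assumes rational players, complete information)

No strictly dominant strategy exists for Player 1

Work:
A strategy strictly dominates another if it gives a strictly higher payoff against every opponent action. Compare each pair of P1's strategies column-by-column:
  A vs B: [5 vs 2, 2 vs 3] → A does not strictly dominate B (column Y: 2 ≤ 3)
  B vs A: [2 vs 5, 3 vs 2] → B does not strictly dominate A (column X: 2 ≤ 5)
No single strategy strictly dominates all others → no strictly dominant strategy.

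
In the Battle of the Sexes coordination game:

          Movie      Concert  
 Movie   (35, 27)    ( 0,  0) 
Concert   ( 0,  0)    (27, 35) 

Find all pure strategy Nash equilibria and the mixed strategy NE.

Pure NE: (Movie, Movie) and (Concert, Concert); Mixed NE: p = 0.5645, q = 0.4355

Work:
Check pure NE:
(Movie, Movie): (35, 27) - no unilateral deviation beneficial
(Concert, Concert): (27, 35) - no unilateral deviation beneficial
Mixed NE: P1 plays Movie with p = 0.5645, P2 plays Movie with q = 0.4355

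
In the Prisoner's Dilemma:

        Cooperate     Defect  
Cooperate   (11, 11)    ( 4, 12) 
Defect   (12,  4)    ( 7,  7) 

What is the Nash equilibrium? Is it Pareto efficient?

(Defect, Defect) is NE; not Pareto efficient

Work:
Defect dominates Cooperate for both players:
If P2 cooperates: Defect (12) > Cooperate (11)
If P2 defects: Defect (7) > Cooperate (4)
NE: (Defect, Defect) with payoff (7, 7)
But (Cooperate, Cooperate) = (11, 11) Pareto dominates (7, 7)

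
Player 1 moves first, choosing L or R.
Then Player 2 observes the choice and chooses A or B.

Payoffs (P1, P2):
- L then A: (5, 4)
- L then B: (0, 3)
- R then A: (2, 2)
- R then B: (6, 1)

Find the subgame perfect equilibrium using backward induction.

P1 plays L, P2 plays A after L and A after R; Payoff (5, 4)

Work:
Backward induction:
After L: P2 chooses A → P1 gets 5
After R: P2 chooses A → P1 gets 2
P1 chooses L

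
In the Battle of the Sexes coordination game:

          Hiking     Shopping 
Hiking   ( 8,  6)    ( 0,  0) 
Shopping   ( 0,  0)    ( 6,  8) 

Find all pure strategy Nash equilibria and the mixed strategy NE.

Pure NE: (Hiking, Hiking) and (Shopping, Shopping); Mixed NE: p = 0.5714, q = 0.4286

Work:
Check pure NE:
(Hiking, Hiking): (8, 6) - no unilateral deviation beneficial
(Shopping, Shopping): (6, 8) - no unilateral deviation beneficial
Mixed NE: P1 plays Hiking with p = 0.5714, P2 plays Hiking with q = 0.4286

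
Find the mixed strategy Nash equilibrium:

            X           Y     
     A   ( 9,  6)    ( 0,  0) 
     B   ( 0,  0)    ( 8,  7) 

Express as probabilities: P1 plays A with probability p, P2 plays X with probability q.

p = 0.5385, q = 0.4706

Work:
Find probabilities that make opponent indifferent:
P2 chooses q to make P1 indifferent between A and B
P1 chooses p to make P2 indifferent between X and Y
Mixed NE: P1 plays (A: 0.5385, B: 0.4615), P2 plays (X: 0.4706, Y: 0.5294)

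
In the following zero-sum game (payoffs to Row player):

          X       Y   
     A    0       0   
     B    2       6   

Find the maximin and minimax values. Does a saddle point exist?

Maximin = 2, Minimax = 2, Saddle: True

Work:
Row minimums: [0, 2] → maximin = 2
Column maximums: [2, 6] → minimax = 2
Saddle point exists! Game value = 2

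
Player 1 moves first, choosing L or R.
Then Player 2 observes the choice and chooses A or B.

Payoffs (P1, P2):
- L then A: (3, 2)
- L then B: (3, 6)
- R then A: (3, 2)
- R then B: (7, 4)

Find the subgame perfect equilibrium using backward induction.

P1 plays R, P2 plays B after L and B after R; Payoff (7, 4)

Work:
Backward induction:
After L: P2 chooses B → P1 gets 3
After R: P2 chooses B → P1 gets 7
P1 chooses R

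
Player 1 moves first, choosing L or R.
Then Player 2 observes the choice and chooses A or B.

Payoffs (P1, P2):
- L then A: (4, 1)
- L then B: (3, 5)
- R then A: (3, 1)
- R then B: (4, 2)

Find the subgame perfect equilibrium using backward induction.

P1 plays R, P2 plays B after L and B after R; Payoff (4, 2)

Work:
Backward induction:
After L: P2 chooses B → P1 gets 3
After R: P2 chooses B → P1 gets 4
P1 chooses R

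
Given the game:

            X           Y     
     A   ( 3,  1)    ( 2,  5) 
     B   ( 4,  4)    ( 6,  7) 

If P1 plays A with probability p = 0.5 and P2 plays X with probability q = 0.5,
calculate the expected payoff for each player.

E[P1] = 3.75, E[P2] = 4.25

Work:
E[P1] = p·q·π₁(A,X) + p·(1-q)·π₁(A,Y) + (1-p)·q·π₁(B,X) + (1-p)·(1-q)·π₁(B,Y)
= 0.5·0.5·3 + 0.5·0.5·2 + 0.5·0.5·4 + 0.5·0.5·6
= 3.75

E[P2] = 4.25 (similar calculation)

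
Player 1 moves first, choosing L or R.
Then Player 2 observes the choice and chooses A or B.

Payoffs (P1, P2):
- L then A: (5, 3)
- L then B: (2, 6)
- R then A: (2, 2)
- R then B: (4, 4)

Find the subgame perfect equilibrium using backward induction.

P1 plays R, P2 plays B after L and B after R; Payoff (4, 4)

Work:
Backward induction:
After L: P2 chooses B → P1 gets 2
After R: P2 chooses B → P1 gets 4
P1 chooses R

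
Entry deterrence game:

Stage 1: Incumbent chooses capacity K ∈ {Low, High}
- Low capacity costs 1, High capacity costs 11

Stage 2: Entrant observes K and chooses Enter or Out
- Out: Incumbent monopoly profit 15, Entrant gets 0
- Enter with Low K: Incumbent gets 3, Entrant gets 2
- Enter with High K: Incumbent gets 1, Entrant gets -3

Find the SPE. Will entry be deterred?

SPE: (High, Enter|Low, Out|High); Entry deterred. Incumbent net profit = 4

Work:
After Low K: Entrant enters (2 > 0)
After High K: Entrant stays out (-3 < 0)
Incumbent: Low → 3−1=2, High → 15−11=4
Incumbent chooses High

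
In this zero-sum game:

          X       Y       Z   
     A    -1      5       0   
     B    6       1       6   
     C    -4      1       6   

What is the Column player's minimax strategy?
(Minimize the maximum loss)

Column should play Y, value = 5

Work:
Column player minimizes Row's maximum payoff:
Column X: max payoff to Row = 6
Column Y: max payoff to Row = 5
Column Z: max payoff to Row = 6
Minimum is 5, achieved by column Y.
Minimax strategy: Y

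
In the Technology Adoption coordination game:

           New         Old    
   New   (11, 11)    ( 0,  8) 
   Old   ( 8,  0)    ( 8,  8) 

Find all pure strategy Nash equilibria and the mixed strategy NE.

Pure NE: (New, New) and (Old, Old); Mixed NE: p = 0.7273, q = 0.7273

Work:
Check pure NE:
(New, New): (11, 11) - no unilateral deviation beneficial
(Old, Old): (8, 8) - no unilateral deviation beneficial
Mixed NE: P1 plays New with p = 0.7273, P2 plays New with q = 0.7273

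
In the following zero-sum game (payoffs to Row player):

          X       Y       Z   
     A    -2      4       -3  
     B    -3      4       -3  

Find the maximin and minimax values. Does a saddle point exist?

Maximin = -3, Minimax = -3, Saddle: True

Work:
Row minimums: [-3, -3] → maximin = -3
Column maximums: [-2, 4, -3] → minimax = -3
Saddle point exists! Game value = -3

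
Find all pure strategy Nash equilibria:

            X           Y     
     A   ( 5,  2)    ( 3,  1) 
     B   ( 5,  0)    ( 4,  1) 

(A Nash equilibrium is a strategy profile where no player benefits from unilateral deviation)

Nash equilibrium: (A, X), (B, Y)

Work:
Best responses:
  P1 vs X: payoffs [5, 5] → best response A/B (payoff 5)
  P1 vs Y: payoffs [3, 4] → best response B (payoff 4)
  P2 vs A: payoffs [2, 1] → best response X (payoff 2)
  P2 vs B: payoffs [0, 1] → best response Y (payoff 1)
Mutual best responses: (A,X), (B,Y) → Nash equilibria.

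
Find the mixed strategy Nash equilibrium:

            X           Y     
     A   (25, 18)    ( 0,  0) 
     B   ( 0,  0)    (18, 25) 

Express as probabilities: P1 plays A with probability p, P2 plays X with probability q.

p = 0.5814, q = 0.4186

Work:
Find probabilities that make opponent indifferent:
P2 chooses q to make P1 indifferent between A and B
P1 chooses p to make P2 indifferent between X and Y
Mixed NE: P1 plays (A: 0.5814, B: 0.4186), P2 plays (X: 0.4186, Y: 0.5814)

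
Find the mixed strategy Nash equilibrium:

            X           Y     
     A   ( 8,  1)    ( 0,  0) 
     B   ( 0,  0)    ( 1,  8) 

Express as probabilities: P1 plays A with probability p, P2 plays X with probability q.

p = 0.8889, q = 0.1111

Work:
Find probabilities that make opponent indifferent:
P2 chooses q to make P1 indifferent between A and B
P1 chooses p to make P2 indifferent between X and Y
Mixed NE: P1 plays (A: 0.8889, B: 0.1111), P2 plays (X: 0.1111, Y: 0.8889)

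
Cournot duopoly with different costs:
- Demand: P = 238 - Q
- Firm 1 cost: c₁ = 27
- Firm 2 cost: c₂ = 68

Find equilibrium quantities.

q₁* = 84.0, q₂* = 43.0

Work:
Reaction: q₁ = (238 - 27 - q₂)/2
Reaction: q₂ = (238 - 68 - q₁)/2
Solve simultaneously:
q₁* = (238 - 2×27 + 68)/3 = 84.0
q₂* = (238 - 2×68 + 27)/3 = 43.0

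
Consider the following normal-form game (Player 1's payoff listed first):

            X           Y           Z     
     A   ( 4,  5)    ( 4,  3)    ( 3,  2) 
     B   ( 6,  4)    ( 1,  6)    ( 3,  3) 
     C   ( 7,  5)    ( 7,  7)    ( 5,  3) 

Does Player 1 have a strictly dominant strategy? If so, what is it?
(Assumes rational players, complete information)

Yes, Player 1's strictly dominant strategy is C

Work:
A strategy strictly dominates another if it gives a strictly higher payoff against every opponent action. Compare each pair of P1's strategies column-by-column:
  A vs B: [4 vs 6, 4 vs 1, 3 vs 3] → A does not strictly dominate B (column X: 4 ≤ 6)
  A vs C: [4 vs 7, 4 vs 7, 3 vs 5] → A does not strictly dominate C (column X: 4 ≤ 7)
  B vs A: [6 vs 4, 1 vs 4, 3 vs 3] → B does not strictly dominate A (column Y: 1 ≤ 4)
  B vs C: [6 vs 7, 1 vs 7, 3 vs 5] → B does not strictly dominate C (column X: 6 ≤ 7)
  C vs A: [7 vs 4, 7 vs 4, 5 vs 3] → C strictly dominates A
  C vs B: [7 vs 6, 7 vs 1, 5 vs 3] → C strictly dominates B
C strictly dominates every other strategy → strictly dominant.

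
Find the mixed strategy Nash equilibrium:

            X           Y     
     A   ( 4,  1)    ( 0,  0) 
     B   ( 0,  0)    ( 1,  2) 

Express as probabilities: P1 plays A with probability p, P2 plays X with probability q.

p = 0.6667, q = 0.2

Work:
Find probabilities that make opponent indifferent:
P2 chooses q to make P1 indifferent between A and B
P1 chooses p to make P2 indifferent between X and Y
Mixed NE: P1 plays (A: 0.6667, B: 0.3333), P2 plays (X: 0.2, Y: 0.8)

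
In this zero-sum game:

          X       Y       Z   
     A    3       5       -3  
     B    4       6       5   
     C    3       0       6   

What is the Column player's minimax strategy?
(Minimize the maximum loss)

Column should play X, value = 4

Work:
Column player minimizes Row's maximum payoff:
Column X: max payoff to Row = 4
Column Y: max payoff to Row = 6
Column Z: max payoff to Row = 6
Minimum is 4, achieved by column X.
Minimax strategy: X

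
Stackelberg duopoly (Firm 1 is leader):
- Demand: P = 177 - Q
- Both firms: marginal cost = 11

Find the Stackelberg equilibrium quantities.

q₁* (leader) = 83.0, q₂* (follower) = 41.5

Work:
Follower's reaction: q₂ = (a - c - q₁)/2
Leader substitutes: π₁ = q₁·(a - q₁ - (a-c-q₁)/2 - c)
FOC: q₁* = (177 - 11)/2 = 83.00
Then: q₂* = (177 - 11 - 83.0)/2 = 41.50
Leader has first-mover advantage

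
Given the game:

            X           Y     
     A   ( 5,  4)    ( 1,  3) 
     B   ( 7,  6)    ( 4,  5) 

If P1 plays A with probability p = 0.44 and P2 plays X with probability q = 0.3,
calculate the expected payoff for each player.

E[P1] = 3.712, E[P2] = 4.42

Work:
E[P1] = p·q·π₁(A,X) + p·(1-q)·π₁(A,Y) + (1-p)·q·π₁(B,X) + (1-p)·(1-q)·π₁(B,Y)
= 0.44·0.3·5 + 0.44·0.7·1 + 0.56·0.3·7 + 0.56·0.7·4
= 3.712

E[P2] = 4.42 (similar calculation)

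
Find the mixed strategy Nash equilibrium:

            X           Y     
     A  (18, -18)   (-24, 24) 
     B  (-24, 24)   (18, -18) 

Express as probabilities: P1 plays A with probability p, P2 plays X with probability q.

p = 0.5, q = 0.5

Work:
Find probabilities that make opponent indifferent:
P2 chooses q to make P1 indifferent between A and B
P1 chooses p to make P2 indifferent between X and Y
Mixed NE: P1 plays (A: 0.5, B: 0.5), P2 plays (X: 0.5, Y: 0.5)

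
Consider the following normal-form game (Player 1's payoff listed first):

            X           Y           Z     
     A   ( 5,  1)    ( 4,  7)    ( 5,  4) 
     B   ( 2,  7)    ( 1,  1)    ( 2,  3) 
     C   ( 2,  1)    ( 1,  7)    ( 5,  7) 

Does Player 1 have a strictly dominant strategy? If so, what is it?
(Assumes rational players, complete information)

No strictly dominant strategy exists for Player 1

Work:
A strategy strictly dominates another if it gives a strictly higher payoff against every opponent action. Compare each pair of P1's strategies column-by-column:
  A vs B: [5 vs 2, 4 vs 1, 5 vs 2] → A strictly dominates B
  A vs C: [5 vs 2, 4 vs 1, 5 vs 5] → A does not strictly dominate C (column Z: 5 ≤ 5)
  B vs A: [2 vs 5, 1 vs 4, 2 vs 5] → B does not strictly dominate A (column X: 2 ≤ 5)
  B vs C: [2 vs 2, 1 vs 1, 2 vs 5] → B does not strictly dominate C (column X: 2 ≤ 2)
  C vs A: [2 vs 5, 1 vs 4, 5 vs 5] → C does not strictly dominate A (column X: 2 ≤ 5)
  C vs B: [2 vs 2, 1 vs 1, 5 vs 2] → C does not strictly dominate B (column X: 2 ≤ 2)
No single strategy strictly dominates all others → no strictly dominant strategy.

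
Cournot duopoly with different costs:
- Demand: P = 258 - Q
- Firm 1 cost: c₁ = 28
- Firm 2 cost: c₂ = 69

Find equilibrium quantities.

q₁* = 90.33, q₂* = 49.33

Work:
Reaction: q₁ = (258 - 28 - q₂)/2
Reaction: q₂ = (258 - 69 - q₁)/2
Solve simultaneously:
q₁* = (258 - 2×28 + 69)/3 = 90.33
q₂* = (258 - 2×69 + 28)/3 = 49.33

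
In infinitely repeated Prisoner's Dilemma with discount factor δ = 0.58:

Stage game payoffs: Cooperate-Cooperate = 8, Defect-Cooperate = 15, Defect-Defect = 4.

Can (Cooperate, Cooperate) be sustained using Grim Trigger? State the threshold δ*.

δ* = 0.6364; since δ = 0.58 < 0.6364, cooperation cannot be sustained

Work:
For Grim Trigger:
Cooperate forever: 8/(1-δ)
Defect then punished: 15 + 4·δ/(1-δ)
Need: 8/(1-δ) ≥ 15 + 4·δ/(1-δ)
Solving: δ ≥ (T-R)/(T-P) = (15-8)/(15-4) = 0.6364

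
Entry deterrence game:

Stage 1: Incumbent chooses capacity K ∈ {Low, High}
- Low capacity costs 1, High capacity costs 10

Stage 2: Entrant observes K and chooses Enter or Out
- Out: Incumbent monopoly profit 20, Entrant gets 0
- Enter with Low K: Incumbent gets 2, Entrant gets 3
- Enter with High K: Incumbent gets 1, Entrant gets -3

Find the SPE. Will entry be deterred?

SPE: (High, Enter|Low, Out|High); Entry deterred. Incumbent net profit = 10

Work:
After Low K: Entrant enters (3 > 0)
After High K: Entrant stays out (-3 < 0)
Incumbent: Low → 2−1=1, High → 20−10=10
Incumbent chooses High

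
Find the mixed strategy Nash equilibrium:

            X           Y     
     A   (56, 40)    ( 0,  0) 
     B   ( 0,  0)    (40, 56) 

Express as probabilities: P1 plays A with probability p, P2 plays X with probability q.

p = 0.5833, q = 0.4167

Work:
Find probabilities that make opponent indifferent:
P2 chooses q to make P1 indifferent between A and B
P1 chooses p to make P2 indifferent between X and Y
Mixed NE: P1 plays (A: 0.5833, B: 0.4167), P2 plays (X: 0.4167, Y: 0.5833)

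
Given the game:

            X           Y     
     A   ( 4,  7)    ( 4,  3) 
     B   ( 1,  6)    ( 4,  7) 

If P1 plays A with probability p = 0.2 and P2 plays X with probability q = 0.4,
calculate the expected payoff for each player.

E[P1] = 3.04, E[P2] = 6.2

Work:
E[P1] = p·q·π₁(A,X) + p·(1-q)·π₁(A,Y) + (1-p)·q·π₁(B,X) + (1-p)·(1-q)·π₁(B,Y)
= 0.2·0.4·4 + 0.2·0.6·4 + 0.8·0.4·1 + 0.8·0.6·4
= 3.04

E[P2] = 6.2 (similar calculation)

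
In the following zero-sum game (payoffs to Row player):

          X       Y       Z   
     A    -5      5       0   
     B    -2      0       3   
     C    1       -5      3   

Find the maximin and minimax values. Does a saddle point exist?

Maximin = -2, Minimax = 1, Saddle: False

Work:
Row minimums: [-5, -2, -5] → maximin = -2
Column maximums: [1, 5, 3] → minimax = 1
No saddle point (maximin ≠ minimax). Mixed strategy needed.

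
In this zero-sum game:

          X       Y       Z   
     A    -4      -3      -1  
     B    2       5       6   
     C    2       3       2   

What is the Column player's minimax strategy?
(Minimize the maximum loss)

Column should play X, value = 2

Work:
Column player minimizes Row's maximum payoff:
Column X: max payoff to Row = 2
Column Y: max payoff to Row = 5
Column Z: max payoff to Row = 6
Minimum is 2, achieved by column X.
Minimax strategy: X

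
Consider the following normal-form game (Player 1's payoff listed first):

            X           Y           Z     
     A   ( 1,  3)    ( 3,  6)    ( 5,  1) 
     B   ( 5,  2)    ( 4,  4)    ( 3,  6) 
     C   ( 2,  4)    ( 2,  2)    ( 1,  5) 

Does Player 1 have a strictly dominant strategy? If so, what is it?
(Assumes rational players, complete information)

No strictly dominant strategy exists for Player 1

Work:
A strategy strictly dominates another if it gives a strictly higher payoff against every opponent action. Compare each pair of P1's strategies column-by-column:
  A vs B: [1 vs 5, 3 vs 4, 5 vs 3] → A does not strictly dominate B (column X: 1 ≤ 5)
  A vs C: [1 vs 2, 3 vs 2, 5 vs 1] → A does not strictly dominate C (column X: 1 ≤ 2)
  B vs A: [5 vs 1, 4 vs 3, 3 vs 5] → B does not strictly dominate A (column Z: 3 ≤ 5)
  B vs C: [5 vs 2, 4 vs 2, 3 vs 1] → B strictly dominates C
  C vs A: [2 vs 1, 2 vs 3, 1 vs 5] → C does not strictly dominate A (column Y: 2 ≤ 3)
  C vs B: [2 vs 5, 2 vs 4, 1 vs 3] → C does not strictly dominate B (column X: 2 ≤ 5)
No single strategy strictly dominates all others → no strictly dominant strategy.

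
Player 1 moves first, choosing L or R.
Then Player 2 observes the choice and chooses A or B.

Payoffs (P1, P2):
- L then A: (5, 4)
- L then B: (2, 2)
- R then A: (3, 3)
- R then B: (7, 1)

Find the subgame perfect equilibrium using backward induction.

P1 plays L, P2 plays A after L and A after R; Payoff (5, 4)

Work:
Backward induction:
After L: P2 chooses A → P1 gets 5
After R: P2 chooses A → P1 gets 3
P1 chooses L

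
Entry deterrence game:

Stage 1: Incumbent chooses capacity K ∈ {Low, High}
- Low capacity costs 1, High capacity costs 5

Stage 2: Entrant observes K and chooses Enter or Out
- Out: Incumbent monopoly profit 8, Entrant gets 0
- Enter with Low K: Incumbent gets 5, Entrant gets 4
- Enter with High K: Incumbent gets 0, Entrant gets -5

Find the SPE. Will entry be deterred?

SPE: (Low, Enter|Low, Out|High); Entry not deterred. Incumbent net profit = 4, Entrant gets 4

Work:
After Low K: Entrant enters (4 > 0)
After High K: Entrant stays out (-5 < 0)
Incumbent: Low → 5−1=4, High → 8−5=3
Incumbent chooses Low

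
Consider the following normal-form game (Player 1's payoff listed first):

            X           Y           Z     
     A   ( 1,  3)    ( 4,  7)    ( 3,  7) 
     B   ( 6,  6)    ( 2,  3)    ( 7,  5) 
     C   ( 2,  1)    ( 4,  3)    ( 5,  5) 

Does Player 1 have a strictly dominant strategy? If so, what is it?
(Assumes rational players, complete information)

No strictly dominant strategy exists for Player 1

Work:
A strategy strictly dominates another if it gives a strictly higher payoff against every opponent action. Compare each pair of P1's strategies column-by-column:
  A vs B: [1 vs 6, 4 vs 2, 3 vs 7] → A does not strictly dominate B (column X: 1 ≤ 6)
  A vs C: [1 vs 2, 4 vs 4, 3 vs 5] → A does not strictly dominate C (column X: 1 ≤ 2)
  B vs A: [6 vs 1, 2 vs 4, 7 vs 3] → B does not strictly dominate A (column Y: 2 ≤ 4)
  B vs C: [6 vs 2, 2 vs 4, 7 vs 5] → B does not strictly dominate C (column Y: 2 ≤ 4)
  C vs A: [2 vs 1, 4 vs 4, 5 vs 3] → C does not strictly dominate A (column Y: 4 ≤ 4)
  C vs B: [2 vs 6, 4 vs 2, 5 vs 7] → C does not strictly dominate B (column X: 2 ≤ 6)
No single strategy strictly dominates all others → no strictly dominant strategy.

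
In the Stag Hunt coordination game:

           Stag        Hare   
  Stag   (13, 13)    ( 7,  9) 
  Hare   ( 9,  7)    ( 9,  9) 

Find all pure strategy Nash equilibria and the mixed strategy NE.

Pure NE: (Stag, Stag) and (Hare, Hare); Mixed NE: p = 0.3333, q = 0.3333

Work:
Check pure NE:
(Stag, Stag): (13, 13) - no unilateral deviation beneficial
(Hare, Hare): (9, 9) - no unilateral deviation beneficial
Mixed NE: P1 plays Stag with p = 0.3333, P2 plays Stag with q = 0.3333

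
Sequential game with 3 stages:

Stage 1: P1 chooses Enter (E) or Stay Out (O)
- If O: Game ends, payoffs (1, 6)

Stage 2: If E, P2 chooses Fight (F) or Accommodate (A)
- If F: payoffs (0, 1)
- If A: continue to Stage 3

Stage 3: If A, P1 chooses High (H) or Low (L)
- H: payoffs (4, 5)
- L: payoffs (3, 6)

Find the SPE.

SPE: (E, A, H); Outcome (4, 5)

Work:
Stage 3: P1 chooses H (4 vs 3)
Stage 2: P2: F->1, A->5 (anticipating H). Choose A
Stage 1: P1: O->1, E->4 (anticipating A, H). Choose E
SPE path: E -> A -> H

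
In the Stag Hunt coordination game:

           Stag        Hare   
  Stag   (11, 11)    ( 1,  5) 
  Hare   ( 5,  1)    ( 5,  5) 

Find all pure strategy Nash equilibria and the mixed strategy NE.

Pure NE: (Stag, Stag) and (Hare, Hare); Mixed NE: p = 0.4, q = 0.4

Work:
Check pure NE:
(Stag, Stag): (11, 11) - no unilateral deviation beneficial
(Hare, Hare): (5, 5) - no unilateral deviation beneficial
Mixed NE: P1 plays Stag with p = 0.4, P2 plays Stag with q = 0.4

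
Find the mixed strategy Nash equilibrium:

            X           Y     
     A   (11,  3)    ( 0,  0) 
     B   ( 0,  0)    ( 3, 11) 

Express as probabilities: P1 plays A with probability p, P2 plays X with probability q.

p = 0.7857, q = 0.2143

Work:
Find probabilities that make opponent indifferent:
P2 chooses q to make P1 indifferent between A and B
P1 chooses p to make P2 indifferent between X and Y
Mixed NE: P1 plays (A: 0.7857, B: 0.2143), P2 plays (X: 0.2143, Y: 0.7857)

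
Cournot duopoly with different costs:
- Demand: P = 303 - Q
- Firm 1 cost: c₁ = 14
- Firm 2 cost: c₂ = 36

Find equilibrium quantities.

q₁* = 103.67, q₂* = 81.67

Work:
Reaction: q₁ = (303 - 14 - q₂)/2
Reaction: q₂ = (303 - 36 - q₁)/2
Solve simultaneously:
q₁* = (303 - 2×14 + 36)/3 = 103.67
q₂* = (303 - 2×36 + 14)/3 = 81.67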